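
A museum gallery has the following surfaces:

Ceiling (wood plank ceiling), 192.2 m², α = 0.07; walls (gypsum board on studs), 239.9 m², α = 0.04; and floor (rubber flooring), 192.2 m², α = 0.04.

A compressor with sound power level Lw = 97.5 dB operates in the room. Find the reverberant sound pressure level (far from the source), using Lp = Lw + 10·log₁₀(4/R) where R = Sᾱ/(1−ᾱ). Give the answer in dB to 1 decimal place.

88.4 dB

A = 30.738 sabins; S = 624.3 m².
ᾱ = 30.738/624.3 = 0.0492; R = Sᾱ/(1−ᾱ) = 30.738/(1−0.0492) = 32.329 m².
Lp = 97.5 + 10·log₁₀(4/32.329) = 97.5 + (-9.08) = 88.4 dB.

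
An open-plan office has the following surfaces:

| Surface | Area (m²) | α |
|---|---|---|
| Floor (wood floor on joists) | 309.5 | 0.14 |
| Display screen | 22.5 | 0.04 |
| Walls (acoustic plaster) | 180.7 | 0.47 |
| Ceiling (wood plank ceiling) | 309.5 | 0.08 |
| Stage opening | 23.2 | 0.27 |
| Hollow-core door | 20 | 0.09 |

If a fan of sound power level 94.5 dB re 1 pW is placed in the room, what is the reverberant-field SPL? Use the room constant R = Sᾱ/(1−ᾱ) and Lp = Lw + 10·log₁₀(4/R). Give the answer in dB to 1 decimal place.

77.5 dB

Σ(Sᵢαᵢ) = 309.5·0.14 + 22.5·0.04 + 180.7·0.47 + 309.5·0.08 + 23.2·0.27 + 20·0.09 = 161.983; total area S = 865.4 m².
ᾱ = 161.983/865.4 = 0.1872; R = Sᾱ/(1−ᾱ) = 161.983/(1−0.1872) = 199.290 m².
Lp = 94.5 + 10·log₁₀(4/199.290) = 94.5 + (-16.97) = 77.5 dB.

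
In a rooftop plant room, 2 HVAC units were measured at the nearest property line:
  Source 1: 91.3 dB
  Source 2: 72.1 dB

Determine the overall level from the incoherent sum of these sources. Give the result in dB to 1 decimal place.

91.4 dB

Sum in the linear (power) domain: Σ 10^(Lᵢ/10) = 10^(91.3/10) + 10^(72.1/10) = 1.365e+09.
Combined level = 10 log₁₀(1.365e+09) = 91.4 dB.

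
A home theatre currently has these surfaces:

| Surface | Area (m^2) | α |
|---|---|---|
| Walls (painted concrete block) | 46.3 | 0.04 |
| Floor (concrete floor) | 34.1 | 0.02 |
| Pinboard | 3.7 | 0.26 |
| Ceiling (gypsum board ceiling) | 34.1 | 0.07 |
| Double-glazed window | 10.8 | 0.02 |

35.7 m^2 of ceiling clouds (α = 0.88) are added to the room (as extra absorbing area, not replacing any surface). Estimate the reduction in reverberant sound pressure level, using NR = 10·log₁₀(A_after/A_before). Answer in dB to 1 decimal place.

7.9 dB

Total absorption A_before = 46.3·0.04 + 34.1·0.02 + 3.7·0.26 + 34.1·0.07 + 10.8·0.02
  = 1.852 + 0.682 + 0.962 + 2.387 + 0.216 = 6.099 m^2 sabins.
Treatment contributes 35.7·0.88 = 31.416 sabins.
A_after = 6.099 + 31.416 = 37.515 sabins.
Reduction = 10 log₁₀(A_after/A_before) = 10 log₁₀(6.1510) = 7.9 dB.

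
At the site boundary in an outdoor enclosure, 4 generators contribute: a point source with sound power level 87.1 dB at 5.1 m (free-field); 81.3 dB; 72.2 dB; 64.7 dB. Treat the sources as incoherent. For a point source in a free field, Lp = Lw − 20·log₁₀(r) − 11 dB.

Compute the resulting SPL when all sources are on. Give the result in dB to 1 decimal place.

81.9 dB

Source at 5.1 m: Lp = 87.1 − 20·log₁₀(5.1) − 11 = 61.9 dB.
Sum in the linear (power) domain: Σ 10^(Lᵢ/10) = 10^(61.9/10) + 10^(81.3/10) + 10^(72.2/10) + 10^(64.7/10) = 1.56e+08.
Back to dB: 10·log₁₀ Σ = 81.9 dB.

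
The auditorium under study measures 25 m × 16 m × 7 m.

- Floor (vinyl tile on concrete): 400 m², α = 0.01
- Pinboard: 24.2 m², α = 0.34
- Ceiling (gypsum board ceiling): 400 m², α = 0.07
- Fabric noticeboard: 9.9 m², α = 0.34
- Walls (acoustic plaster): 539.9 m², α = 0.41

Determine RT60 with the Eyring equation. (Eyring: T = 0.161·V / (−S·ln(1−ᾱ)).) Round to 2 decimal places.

Total surface area S = 400 + 24.2 + 400 + 9.9 + 539.9 = 1374.0 m².
Σ(Sᵢαᵢ) = 400×0.01 + 24.2×0.34 + 400×0.07 + 9.9×0.34 + 539.9×0.41 = 264.953.
ᾱ = 264.953 / 1374.0 = 0.1928.
Eyring denominator: −S ln(1−ᾱ) = 294.289.
V = 25 × 16 × 7 = 2800 m³.
RT60 = 0.161 × 2800 / 294.289 = 1.53 s.

1.53 sec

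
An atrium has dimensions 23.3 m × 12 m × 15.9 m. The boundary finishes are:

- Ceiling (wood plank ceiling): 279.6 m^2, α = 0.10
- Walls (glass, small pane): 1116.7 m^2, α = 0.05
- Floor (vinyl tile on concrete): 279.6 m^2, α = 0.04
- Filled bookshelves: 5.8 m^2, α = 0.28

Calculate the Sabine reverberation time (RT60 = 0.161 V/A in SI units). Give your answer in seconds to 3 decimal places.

Equivalent absorption area: A = 279.6·0.10 + 1116.7·0.05 + 279.6·0.04 + 5.8·0.28 = 96.603 m^2.
Room volume: 4445.64 m³.
T = 0.161 V/A = 0.161·4445.64/96.603 = 7.409 s.

7.409 s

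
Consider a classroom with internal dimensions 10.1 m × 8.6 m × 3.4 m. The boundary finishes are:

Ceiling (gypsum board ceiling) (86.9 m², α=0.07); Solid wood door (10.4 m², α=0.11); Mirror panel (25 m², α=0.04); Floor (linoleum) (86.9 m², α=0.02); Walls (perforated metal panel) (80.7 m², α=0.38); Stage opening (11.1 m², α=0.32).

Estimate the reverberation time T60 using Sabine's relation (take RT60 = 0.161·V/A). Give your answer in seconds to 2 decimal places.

1.08 s

A = Σ Sᵢαᵢ = 86.9·0.07 + 10.4·0.11 + 25·0.04 + 86.9·0.02 + 80.7·0.38 + 11.1·0.32 = 44.183 sabins.
Volume V = 10.1 × 8.6 × 3.4 = 295.324 m³.
Sabine: RT60 = 0.161 × 295.324 / 44.183 = 1.08 s.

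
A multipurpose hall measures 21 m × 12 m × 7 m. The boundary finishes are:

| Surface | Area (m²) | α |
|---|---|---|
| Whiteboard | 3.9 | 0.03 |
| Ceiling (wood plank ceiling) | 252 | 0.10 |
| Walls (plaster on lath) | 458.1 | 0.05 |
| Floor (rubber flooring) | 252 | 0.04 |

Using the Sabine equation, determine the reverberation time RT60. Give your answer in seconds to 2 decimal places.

Equivalent absorption area: A = 3.9·0.03 + 252·0.10 + 458.1·0.05 + 252·0.04 = 58.302 m².
Volume V = 21 × 12 × 7 = 1764 m³.
T = 0.161 V/A = 0.161·1764/58.302 = 4.87 s.

4.87 s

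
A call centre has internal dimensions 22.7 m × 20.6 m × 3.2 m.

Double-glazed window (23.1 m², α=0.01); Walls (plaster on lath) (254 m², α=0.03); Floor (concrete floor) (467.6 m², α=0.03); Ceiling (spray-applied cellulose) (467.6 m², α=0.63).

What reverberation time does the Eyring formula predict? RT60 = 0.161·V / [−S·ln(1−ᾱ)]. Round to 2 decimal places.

S = Σ Sᵢ = 1212.3 m².
Σ(Sᵢαᵢ) = 23.1×0.01 + 254×0.03 + 467.6×0.03 + 467.6×0.63 = 316.467.
Mean coefficient ᾱ = A/S = 0.2610.
−S·ln(1−ᾱ) = −1212.3 × ln(1 − 0.2610) = 366.669.
V = 22.7 × 20.6 × 3.2 = 1496.384 m³.
RT60 = 0.161 × 1496.384 / 366.669 = 0.66 s.

0.66 s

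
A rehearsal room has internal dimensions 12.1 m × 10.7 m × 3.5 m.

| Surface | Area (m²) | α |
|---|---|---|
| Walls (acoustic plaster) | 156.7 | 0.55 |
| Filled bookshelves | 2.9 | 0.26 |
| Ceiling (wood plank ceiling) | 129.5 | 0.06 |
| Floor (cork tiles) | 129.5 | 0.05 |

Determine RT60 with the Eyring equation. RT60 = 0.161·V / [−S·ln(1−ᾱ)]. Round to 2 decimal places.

S = Σ Sᵢ = 418.6 m².
Σ(Sᵢαᵢ) = 156.7×0.55 + 2.9×0.26 + 129.5×0.06 + 129.5×0.05 = 101.184.
Mean coefficient ᾱ = A/S = 0.2417.
−S·ln(1−ᾱ) = −418.6 × ln(1 − 0.2417) = 115.817.
V = 12.1 × 10.7 × 3.5 = 453.145 m³.
RT60 = 0.161 × 453.145 / 115.817 = 0.63 s.

0.63 sec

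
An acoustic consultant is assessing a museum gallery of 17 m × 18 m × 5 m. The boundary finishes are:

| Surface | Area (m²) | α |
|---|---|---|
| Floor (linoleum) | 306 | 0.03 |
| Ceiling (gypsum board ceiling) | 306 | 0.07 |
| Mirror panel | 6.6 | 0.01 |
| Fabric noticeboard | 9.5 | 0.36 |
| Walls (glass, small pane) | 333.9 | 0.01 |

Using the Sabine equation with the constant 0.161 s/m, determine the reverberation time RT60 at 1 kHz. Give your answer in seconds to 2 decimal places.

Equivalent absorption area: A = 306×0.03 + 306×0.07 + 6.6×0.01 + 9.5×0.36 + 333.9×0.01 = 37.425 m².
Room volume: 1530 m³.
T = 0.161 V/A = 0.161·1530/37.425 = 6.58 s.

6.58 seconds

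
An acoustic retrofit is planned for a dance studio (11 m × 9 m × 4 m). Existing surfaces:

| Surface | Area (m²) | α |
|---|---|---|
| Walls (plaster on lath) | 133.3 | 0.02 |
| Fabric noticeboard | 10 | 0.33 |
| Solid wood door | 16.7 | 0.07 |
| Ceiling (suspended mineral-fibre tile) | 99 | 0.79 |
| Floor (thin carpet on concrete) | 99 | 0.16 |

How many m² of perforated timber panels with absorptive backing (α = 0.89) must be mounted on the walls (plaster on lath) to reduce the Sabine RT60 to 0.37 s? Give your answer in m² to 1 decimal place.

Equivalent absorption area: A₁ = 133.3*0.02 + 10*0.33 + 16.7*0.07 + 99*0.79 + 99*0.16 = 101.185 m².
Required A₂ = 0.161·396/0.37 = 172.314 sabins.
ΔA needed = 172.314 − 101.185 = 71.129 sabins.
Net gain per m²: Δα = 0.89 − 0.02 = 0.87.
Panel area = 71.129 / 0.87 = 81.8 m².

81.8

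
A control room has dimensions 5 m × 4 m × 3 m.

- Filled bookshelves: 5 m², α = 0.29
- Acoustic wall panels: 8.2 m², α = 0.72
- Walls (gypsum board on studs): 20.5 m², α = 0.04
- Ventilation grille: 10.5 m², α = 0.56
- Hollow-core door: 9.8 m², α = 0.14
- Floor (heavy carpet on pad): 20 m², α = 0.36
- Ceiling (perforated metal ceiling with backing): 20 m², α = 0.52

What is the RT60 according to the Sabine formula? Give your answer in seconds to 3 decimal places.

Total absorption A = 5·0.29 + 8.2·0.72 + 20.5·0.04 + 10.5·0.56 + 9.8·0.14 + 20·0.36 + 20·0.52
  = 1.450 + 5.904 + 0.820 + 5.880 + 1.372 + 7.200 + 10.400 = 33.026 m² sabins.
Volume V = 5 × 4 × 3 = 60 m³.
RT60 = 0.161 · V / A = 0.161 × 60 / 33.026 = 0.292 s.

0.292 sec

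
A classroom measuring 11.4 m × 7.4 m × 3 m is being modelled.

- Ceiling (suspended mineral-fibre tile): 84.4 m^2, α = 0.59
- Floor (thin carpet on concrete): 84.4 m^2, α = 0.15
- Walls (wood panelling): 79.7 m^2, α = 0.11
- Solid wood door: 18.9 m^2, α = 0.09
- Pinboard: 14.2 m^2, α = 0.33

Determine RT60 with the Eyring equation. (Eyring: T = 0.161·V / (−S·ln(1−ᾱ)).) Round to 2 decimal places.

0.45 s

S = Σ Sᵢ = 281.6 m^2.
Absorption A = 84.4·0.59 + 84.4·0.15 + 79.7·0.11 + 18.9·0.09 + 14.2·0.33 = 77.610 sabins.
ᾱ = 77.610 / 281.6 = 0.2756.
−S·ln(1−ᾱ) = −281.6 × ln(1 − 0.2756) = 90.791.
V = 11.4 × 7.4 × 3 = 253.08 m³.
RT60 = 0.161 × 253.08 / 90.791 = 0.45 s.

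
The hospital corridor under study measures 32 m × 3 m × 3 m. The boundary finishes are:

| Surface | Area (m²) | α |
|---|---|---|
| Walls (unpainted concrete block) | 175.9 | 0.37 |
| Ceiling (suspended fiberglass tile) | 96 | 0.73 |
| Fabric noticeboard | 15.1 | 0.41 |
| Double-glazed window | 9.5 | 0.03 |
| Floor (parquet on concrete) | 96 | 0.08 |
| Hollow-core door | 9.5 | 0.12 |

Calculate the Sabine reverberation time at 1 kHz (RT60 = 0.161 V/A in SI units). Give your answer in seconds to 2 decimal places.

Summing Sᵢαᵢ: 65.083 + 70.080 + 6.191 + 0.285 + 7.680 + 1.140 → A = 150.459 sabins.
V = 32·3·3 = 288 m³.
T = 0.161 V/A = 0.161·288/150.459 = 0.31 s.

0.31 s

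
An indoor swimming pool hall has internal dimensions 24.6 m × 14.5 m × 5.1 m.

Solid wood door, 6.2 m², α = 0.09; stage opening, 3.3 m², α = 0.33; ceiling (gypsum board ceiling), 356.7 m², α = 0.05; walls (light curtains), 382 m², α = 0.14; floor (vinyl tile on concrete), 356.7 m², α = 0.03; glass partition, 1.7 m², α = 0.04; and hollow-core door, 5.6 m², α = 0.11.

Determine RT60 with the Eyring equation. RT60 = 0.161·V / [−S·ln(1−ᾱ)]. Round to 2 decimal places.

S = Σ Sᵢ = 1112.2 m².
Absorption A = 6.2×0.09 + 3.3×0.33 + 356.7×0.05 + 382×0.14 + 356.7×0.03 + 1.7×0.04 + 5.6×0.11 = 84.347 sabins.
ᾱ = 84.347 / 1112.2 = 0.0758.
−S·ln(1−ᾱ) = −1112.2 × ln(1 − 0.0758) = 87.671.
V = 24.6 × 14.5 × 5.1 = 1819.17 m³.
RT60 = 0.161 × 1819.17 / 87.671 = 3.34 s.

3.34 seconds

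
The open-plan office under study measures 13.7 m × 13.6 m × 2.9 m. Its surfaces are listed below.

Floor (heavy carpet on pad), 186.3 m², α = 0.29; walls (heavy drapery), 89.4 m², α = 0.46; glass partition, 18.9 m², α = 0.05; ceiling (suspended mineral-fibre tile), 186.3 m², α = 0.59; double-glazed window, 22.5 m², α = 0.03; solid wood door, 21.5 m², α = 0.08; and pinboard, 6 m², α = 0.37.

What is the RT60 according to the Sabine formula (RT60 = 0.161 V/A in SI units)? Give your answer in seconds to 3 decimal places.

Total absorption A = 186.3·0.29 + 89.4·0.46 + 18.9·0.05 + 186.3·0.59 + 22.5·0.03 + 21.5·0.08 + 6·0.37
  = 54.027 + 41.124 + 0.945 + 109.917 + 0.675 + 1.720 + 2.220 = 210.628 m² sabins.
Volume V = 13.7 × 13.6 × 2.9 = 540.328 m³.
T = 0.161 V/A = 0.161·540.328/210.628 = 0.413 s.

0.413 s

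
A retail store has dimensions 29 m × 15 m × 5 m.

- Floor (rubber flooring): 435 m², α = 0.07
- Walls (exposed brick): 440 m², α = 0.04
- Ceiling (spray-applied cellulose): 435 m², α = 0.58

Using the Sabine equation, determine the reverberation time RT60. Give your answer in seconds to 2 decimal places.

1.17 s

Total absorption A = 435×0.07 + 440×0.04 + 435×0.58
  = 30.450 + 17.600 + 252.300 = 300.350 m² sabins.
Volume V = 29 × 15 × 5 = 2175 m³.
T = 0.161 V/A = 0.161·2175/300.350 = 1.17 s.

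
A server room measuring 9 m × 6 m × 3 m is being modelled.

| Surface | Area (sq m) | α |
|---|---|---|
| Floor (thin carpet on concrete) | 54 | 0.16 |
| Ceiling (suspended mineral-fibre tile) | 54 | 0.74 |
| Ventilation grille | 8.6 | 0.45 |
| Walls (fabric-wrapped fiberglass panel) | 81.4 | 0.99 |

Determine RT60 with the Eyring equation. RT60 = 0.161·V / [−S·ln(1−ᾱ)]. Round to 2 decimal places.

0.12 s

S = Σ Sᵢ = 198.0 sq m.
Absorption A = 54·0.16 + 54·0.74 + 8.6·0.45 + 81.4·0.99 = 133.056 sabins.
ᾱ = 133.056 / 198.0 = 0.6720.
Eyring denominator: −S ln(1−ᾱ) = 220.719.
V = 9 × 6 × 3 = 162 m³.
T = 0.161·V/[−S·ln(1−ᾱ)] = 0.161·162/220.719 = 0.12 s.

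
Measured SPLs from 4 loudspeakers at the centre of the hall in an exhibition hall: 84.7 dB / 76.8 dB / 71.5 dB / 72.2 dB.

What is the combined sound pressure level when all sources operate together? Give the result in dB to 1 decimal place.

Converting to relative power and adding: 10^(84.7/10) + 10^(76.8/10) + 10^(71.5/10) + 10^(72.2/10) = 3.737e+08.
Back to dB: 10·log₁₀ Σ = 85.7 dB.

85.7 dB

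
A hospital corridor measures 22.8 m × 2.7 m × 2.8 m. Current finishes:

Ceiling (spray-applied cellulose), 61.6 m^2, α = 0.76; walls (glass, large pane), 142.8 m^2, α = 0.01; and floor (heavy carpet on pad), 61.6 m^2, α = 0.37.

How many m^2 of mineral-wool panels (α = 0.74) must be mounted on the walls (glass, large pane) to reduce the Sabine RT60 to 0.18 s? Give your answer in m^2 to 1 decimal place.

Summing Sᵢαᵢ: 46.816 + 1.428 + 22.792 → A₁ = 71.036 sabins.
Required A₂ = 0.161·172.368/0.18 = 154.174 sabins.
ΔA needed = 154.174 − 71.036 = 83.138 sabins.
Net gain per m^2: Δα = 0.74 − 0.01 = 0.73.
Panel area = 83.138 / 0.73 = 113.9 m^2.

113.9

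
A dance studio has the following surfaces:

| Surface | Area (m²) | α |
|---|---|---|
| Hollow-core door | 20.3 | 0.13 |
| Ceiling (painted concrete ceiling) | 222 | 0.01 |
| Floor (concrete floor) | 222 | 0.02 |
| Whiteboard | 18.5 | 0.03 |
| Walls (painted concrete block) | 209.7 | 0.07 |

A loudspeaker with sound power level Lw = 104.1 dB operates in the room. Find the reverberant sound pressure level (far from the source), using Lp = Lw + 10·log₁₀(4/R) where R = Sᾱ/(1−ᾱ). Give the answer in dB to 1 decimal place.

96.1 dB

Σ(Sᵢαᵢ) = 20.3·0.13 + 222·0.01 + 222·0.02 + 18.5·0.03 + 209.7·0.07 = 24.533; total area S = 692.5 m².
ᾱ = 24.533/692.5 = 0.0354; R = Sᾱ/(1−ᾱ) = 24.533/(1−0.0354) = 25.433 m².
Lp = 104.1 + 10·log₁₀(4/25.433) = 104.1 + (-8.03) = 96.1 dB.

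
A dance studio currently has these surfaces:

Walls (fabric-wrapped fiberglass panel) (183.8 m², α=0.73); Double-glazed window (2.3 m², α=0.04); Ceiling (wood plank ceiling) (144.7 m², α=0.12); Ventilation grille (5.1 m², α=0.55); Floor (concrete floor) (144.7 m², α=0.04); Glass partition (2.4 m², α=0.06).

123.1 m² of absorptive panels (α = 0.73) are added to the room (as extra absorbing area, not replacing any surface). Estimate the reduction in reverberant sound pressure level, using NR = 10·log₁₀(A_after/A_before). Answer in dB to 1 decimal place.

Summing Sᵢαᵢ: 134.174 + 0.092 + 17.364 + 2.805 + 5.788 + 0.144 → A_before = 160.367 sabins.
Treatment contributes 123.1·0.73 = 89.863 sabins.
New total A_after = 250.230 sabins.
NR = 10·log₁₀(250.230/160.367) = 1.9 dB.

1.9 dB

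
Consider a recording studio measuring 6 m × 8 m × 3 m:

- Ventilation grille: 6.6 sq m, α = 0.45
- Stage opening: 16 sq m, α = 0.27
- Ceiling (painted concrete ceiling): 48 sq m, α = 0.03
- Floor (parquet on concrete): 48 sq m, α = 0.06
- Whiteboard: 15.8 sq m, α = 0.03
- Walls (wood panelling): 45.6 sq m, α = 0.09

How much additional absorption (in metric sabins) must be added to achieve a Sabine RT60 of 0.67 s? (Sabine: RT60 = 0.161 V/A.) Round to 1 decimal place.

A₁ = Σ Sᵢαᵢ = 6.6·0.45 + 16·0.27 + 48·0.03 + 48·0.06 + 15.8·0.03 + 45.6·0.09 = 16.188 sabins.
V = 144 m³. Required absorption A₂ = 0.161 × 144 / 0.67 = 34.603 sabins.
Shortfall: 34.603 − 16.188 = 18.4 sabins.

18.4 sabins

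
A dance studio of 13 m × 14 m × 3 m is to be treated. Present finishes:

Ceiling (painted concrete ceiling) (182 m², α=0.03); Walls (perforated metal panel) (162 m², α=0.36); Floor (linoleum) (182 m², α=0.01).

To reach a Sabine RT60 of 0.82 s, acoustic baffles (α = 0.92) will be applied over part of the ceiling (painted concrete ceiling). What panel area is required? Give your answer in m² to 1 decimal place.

46.7

Summing Sᵢαᵢ: 5.460 + 58.320 + 1.820 → A₁ = 65.600 sabins.
Required A₂ = 0.161·546/0.82 = 107.202 sabins.
Absorption to add: 107.202 − 65.600 = 41.602 sabins.
Each m² of panel replacing the ceiling (painted concrete ceiling) adds (0.92 − 0.03) = 0.89 sabins.
Panel area = 41.602 / 0.89 = 46.7 m².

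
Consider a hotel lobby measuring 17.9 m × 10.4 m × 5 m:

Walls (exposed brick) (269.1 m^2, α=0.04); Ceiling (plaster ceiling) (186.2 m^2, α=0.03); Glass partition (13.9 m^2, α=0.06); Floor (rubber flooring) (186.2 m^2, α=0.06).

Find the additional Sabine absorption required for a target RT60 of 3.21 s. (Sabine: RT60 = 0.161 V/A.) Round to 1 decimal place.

Summing Sᵢαᵢ: 10.764 + 5.586 + 0.834 + 11.172 → A₁ = 28.356 sabins.
Target A₂ = 0.161·930.8/3.21 = 46.685 sabins (V = 930.8 m³).
ΔA = A₂ − A₁ = 46.685 − 28.356 = 18.3 sabins.

18.3 sabins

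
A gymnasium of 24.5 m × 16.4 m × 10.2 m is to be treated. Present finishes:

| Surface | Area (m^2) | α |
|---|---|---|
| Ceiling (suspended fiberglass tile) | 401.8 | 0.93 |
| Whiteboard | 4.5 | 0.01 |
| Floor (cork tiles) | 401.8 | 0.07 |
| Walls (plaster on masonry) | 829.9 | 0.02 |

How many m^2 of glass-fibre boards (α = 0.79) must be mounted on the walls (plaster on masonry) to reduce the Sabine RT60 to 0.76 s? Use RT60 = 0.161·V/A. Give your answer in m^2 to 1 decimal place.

Summing Sᵢαᵢ: 373.674 + 0.045 + 28.126 + 16.598 → A₁ = 418.443 sabins.
Required A₂ = 0.161·4098.36/0.76 = 868.205 sabins.
ΔA needed = 868.205 − 418.443 = 449.762 sabins.
Each m^2 of panel replacing the walls (plaster on masonry) adds (0.79 − 0.02) = 0.77 sabins.
Panel area = 449.762 / 0.77 = 584.1 m^2.

584.1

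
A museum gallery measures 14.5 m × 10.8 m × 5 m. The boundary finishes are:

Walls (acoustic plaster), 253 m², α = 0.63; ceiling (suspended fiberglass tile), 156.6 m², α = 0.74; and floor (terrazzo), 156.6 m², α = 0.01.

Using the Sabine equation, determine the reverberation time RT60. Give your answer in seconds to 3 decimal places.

0.455 seconds

Equivalent absorption area: A = 253*0.63 + 156.6*0.74 + 156.6*0.01 = 276.840 m².
Volume V = 14.5 × 10.8 × 5 = 783 m³.
Sabine: RT60 = 0.161 × 783 / 276.840 = 0.455 s.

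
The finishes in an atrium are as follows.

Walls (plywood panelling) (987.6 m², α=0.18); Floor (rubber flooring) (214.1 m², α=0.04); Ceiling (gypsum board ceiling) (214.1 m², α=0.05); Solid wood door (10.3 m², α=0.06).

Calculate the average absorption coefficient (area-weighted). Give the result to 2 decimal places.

0.14

S = Σ Sᵢ = 987.6 + 214.1 + 214.1 + 10.3 = 1426.1 m².
A = 987.6×0.18 + 214.1×0.04 + 214.1×0.05 + 10.3×0.06 = 197.655 sabins.
ᾱ = A/S = 0.14.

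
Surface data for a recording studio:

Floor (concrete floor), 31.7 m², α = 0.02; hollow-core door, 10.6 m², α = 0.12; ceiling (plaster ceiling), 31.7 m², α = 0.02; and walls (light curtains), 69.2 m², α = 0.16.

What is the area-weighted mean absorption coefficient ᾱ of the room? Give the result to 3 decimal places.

0.095

S = Σ Sᵢ = 31.7 + 10.6 + 31.7 + 69.2 = 143.2 m².
A = 31.7×0.02 + 10.6×0.12 + 31.7×0.02 + 69.2×0.16 = 13.612 sabins.
ᾱ = A/S = 0.095.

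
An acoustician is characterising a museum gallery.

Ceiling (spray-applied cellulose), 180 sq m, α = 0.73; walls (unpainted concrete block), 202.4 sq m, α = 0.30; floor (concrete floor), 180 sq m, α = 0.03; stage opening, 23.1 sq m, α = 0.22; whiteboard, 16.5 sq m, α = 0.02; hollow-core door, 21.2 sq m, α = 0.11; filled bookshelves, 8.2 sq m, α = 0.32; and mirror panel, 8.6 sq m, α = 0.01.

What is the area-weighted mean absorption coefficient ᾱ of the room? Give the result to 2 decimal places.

S = Σ Sᵢ = 180 + 202.4 + 180 + 23.1 + 16.5 + 21.2 + 8.2 + 8.6 = 640.0 sq m.
A = 180*0.73 + 202.4*0.30 + 180*0.03 + 23.1*0.22 + 16.5*0.02 + 21.2*0.11 + 8.2*0.32 + 8.6*0.01 = 207.974 sabins.
ᾱ = A/S = 0.32.

0.32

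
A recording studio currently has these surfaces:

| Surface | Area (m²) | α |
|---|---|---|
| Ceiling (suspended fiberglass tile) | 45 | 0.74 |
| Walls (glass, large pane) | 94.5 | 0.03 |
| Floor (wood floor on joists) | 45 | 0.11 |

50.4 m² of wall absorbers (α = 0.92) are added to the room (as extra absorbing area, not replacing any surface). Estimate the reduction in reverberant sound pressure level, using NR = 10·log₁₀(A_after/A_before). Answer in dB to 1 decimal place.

Total absorption A_before = 45*0.74 + 94.5*0.03 + 45*0.11
  = 33.300 + 2.835 + 4.950 = 41.085 m² sabins.
Treatment contributes 50.4·0.92 = 46.368 sabins.
A_after = 41.085 + 46.368 = 87.453 sabins.
NR = 10·log₁₀(87.453/41.085) = 3.3 dB.

3.3 dB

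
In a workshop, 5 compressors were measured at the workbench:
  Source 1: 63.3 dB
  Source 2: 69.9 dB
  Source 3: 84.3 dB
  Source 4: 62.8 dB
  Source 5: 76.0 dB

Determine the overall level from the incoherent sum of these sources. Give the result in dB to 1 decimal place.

85.1 dB

Converting to relative power and adding: 10^(63.3/10) + 10^(69.9/10) + 10^(84.3/10) + 10^(62.8/10) + 10^(76.0/10) = 3.228e+08.
L_total = 10·log₁₀(3.228e+08) = 85.1 dB.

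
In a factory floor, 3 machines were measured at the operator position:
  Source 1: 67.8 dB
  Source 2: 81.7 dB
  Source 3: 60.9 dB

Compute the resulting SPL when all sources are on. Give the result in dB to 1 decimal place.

Converting to relative power and adding: 10^(67.8/10) + 10^(81.7/10) + 10^(60.9/10) = 1.552e+08.
L_total = 10·log₁₀(1.552e+08) = 81.9 dB.

81.9 dB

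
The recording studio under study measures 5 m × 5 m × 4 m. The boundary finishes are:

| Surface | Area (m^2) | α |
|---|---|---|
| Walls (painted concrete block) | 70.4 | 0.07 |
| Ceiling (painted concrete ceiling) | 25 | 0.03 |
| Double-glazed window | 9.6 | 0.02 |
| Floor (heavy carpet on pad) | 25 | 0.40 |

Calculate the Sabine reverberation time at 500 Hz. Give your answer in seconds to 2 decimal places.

1.01 sec

Total absorption A = 70.4*0.07 + 25*0.03 + 9.6*0.02 + 25*0.40
  = 4.928 + 0.750 + 0.192 + 10.000 = 15.870 m^2 sabins.
V = 5·5·4 = 100 m³.
T = 0.161 V/A = 0.161·100/15.870 = 1.01 s.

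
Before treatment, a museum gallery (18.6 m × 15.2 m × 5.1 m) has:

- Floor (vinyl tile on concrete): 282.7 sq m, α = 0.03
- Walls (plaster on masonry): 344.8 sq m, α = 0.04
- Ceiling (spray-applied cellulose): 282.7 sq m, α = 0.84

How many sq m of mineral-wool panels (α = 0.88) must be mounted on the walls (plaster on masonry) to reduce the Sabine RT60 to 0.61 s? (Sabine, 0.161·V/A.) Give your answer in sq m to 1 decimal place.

143.8

Equivalent absorption area: A₁ = 282.7*0.03 + 344.8*0.04 + 282.7*0.84 = 259.741 sq m.
V = 1441.872 m³. Target absorption A₂ = 0.161 × 1441.872 / 0.61 = 380.560 sabins.
ΔA needed = 380.560 − 259.741 = 120.819 sabins.
Each sq m of panel replacing the walls (plaster on masonry) adds (0.88 − 0.04) = 0.84 sabins.
Area = ΔA/Δα = 120.819/0.84 = 143.8 sq m.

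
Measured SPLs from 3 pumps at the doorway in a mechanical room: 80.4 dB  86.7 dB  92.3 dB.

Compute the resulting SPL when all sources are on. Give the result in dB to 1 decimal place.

Σ 10^(Lᵢ/10) = 2.276e+09.
Back to dB: 10·log₁₀ Σ = 93.6 dB.

93.6 dB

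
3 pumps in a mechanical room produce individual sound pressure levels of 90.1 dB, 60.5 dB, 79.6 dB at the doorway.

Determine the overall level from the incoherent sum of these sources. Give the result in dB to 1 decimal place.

90.5 dB

Σ 10^(Lᵢ/10) = 1.116e+09.
Combined level = 10 log₁₀(1.116e+09) = 90.5 dB.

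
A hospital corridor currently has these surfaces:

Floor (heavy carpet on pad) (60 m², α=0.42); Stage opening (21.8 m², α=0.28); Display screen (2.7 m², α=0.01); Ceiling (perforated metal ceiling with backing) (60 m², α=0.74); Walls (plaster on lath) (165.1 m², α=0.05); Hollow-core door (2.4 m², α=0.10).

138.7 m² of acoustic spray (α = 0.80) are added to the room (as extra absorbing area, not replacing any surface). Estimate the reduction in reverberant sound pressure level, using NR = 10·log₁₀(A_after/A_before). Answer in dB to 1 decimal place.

Total absorption A_before = 60·0.42 + 21.8·0.28 + 2.7·0.01 + 60·0.74 + 165.1·0.05 + 2.4·0.10
  = 25.200 + 6.104 + 0.027 + 44.400 + 8.255 + 0.240 = 84.226 m² sabins.
Added absorption = 138.7 × 0.80 = 110.960 sabins.
A_after = 84.226 + 110.960 = 195.186 sabins.
NR = 10·log₁₀(195.186/84.226) = 3.7 dB.

3.7 dB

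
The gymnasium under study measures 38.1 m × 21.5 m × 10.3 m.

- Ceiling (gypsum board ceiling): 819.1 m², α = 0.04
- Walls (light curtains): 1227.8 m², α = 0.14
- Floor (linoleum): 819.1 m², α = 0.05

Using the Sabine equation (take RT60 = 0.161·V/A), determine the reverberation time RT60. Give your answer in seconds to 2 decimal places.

5.53 seconds

Equivalent absorption area: A = 819.1*0.04 + 1227.8*0.14 + 819.1*0.05 = 245.611 m².
Room volume: 8437.245 m³.
RT60 = 0.161 · V / A = 0.161 × 8437.245 / 245.611 = 5.53 s.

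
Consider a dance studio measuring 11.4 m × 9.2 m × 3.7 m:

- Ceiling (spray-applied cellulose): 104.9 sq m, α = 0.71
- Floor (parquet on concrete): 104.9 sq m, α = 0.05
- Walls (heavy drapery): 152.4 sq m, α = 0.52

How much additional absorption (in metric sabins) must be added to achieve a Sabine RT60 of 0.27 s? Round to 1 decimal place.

72.4 sabins

Summing Sᵢαᵢ: 74.479 + 5.245 + 79.248 → A₁ = 158.972 sabins.
Target A₂ = 0.161·388.056/0.27 = 231.396 sabins (V = 388.056 m³).
Shortfall: 231.396 − 158.972 = 72.4 sabins.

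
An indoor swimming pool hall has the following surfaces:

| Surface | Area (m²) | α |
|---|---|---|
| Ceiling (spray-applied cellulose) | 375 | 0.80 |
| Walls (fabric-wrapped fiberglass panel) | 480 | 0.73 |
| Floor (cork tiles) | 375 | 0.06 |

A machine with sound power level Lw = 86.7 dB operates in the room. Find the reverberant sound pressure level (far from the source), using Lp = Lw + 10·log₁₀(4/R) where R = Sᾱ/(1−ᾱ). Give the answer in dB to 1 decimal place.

61.0 dB

A = 672.900 sabins; S = 1230.0 m².
ᾱ = 0.5471, so room constant R = A/(1−ᾱ) = 1485.758 m².
Lp = 86.7 + 10·log₁₀(4/1485.758) = 86.7 + (-25.70) = 61.0 dB.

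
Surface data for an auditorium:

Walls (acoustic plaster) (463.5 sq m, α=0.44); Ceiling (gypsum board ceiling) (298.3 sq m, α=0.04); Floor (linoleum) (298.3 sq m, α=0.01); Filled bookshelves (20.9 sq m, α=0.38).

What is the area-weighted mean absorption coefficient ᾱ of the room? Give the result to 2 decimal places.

0.21

S = Σ Sᵢ = 463.5 + 298.3 + 298.3 + 20.9 = 1081.0 sq m.
A = 463.5*0.44 + 298.3*0.04 + 298.3*0.01 + 20.9*0.38 = 226.797 sabins.
ᾱ = 226.797 / 1081.0 = 0.21.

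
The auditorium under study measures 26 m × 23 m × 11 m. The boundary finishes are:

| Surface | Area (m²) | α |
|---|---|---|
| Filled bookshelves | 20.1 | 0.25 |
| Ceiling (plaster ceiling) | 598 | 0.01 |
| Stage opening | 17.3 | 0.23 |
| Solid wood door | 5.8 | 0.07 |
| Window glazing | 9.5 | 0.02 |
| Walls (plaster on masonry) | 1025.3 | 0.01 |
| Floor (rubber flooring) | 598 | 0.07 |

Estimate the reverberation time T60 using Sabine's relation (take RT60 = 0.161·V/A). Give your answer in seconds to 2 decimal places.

15.65 sec

Summing Sᵢαᵢ: 5.025 + 5.980 + 3.979 + 0.406 + 0.190 + 10.253 + 41.860 → A = 67.693 sabins.
V = 26·23·11 = 6578 m³.
Sabine: RT60 = 0.161 × 6578 / 67.693 = 15.65 s.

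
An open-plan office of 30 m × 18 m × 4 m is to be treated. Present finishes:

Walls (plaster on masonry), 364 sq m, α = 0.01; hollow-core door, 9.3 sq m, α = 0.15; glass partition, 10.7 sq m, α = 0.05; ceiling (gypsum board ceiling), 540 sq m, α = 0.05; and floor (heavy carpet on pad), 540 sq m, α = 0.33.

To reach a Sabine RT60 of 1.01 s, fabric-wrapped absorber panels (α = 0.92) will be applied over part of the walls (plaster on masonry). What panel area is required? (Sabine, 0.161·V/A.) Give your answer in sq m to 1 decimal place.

Summing Sᵢαᵢ: 3.640 + 1.395 + 0.535 + 27.000 + 178.200 → A₁ = 210.770 sabins.
Required A₂ = 0.161·2160/1.01 = 344.317 sabins.
Absorption to add: 344.317 − 210.770 = 133.547 sabins.
Each sq m of panel replacing the walls (plaster on masonry) adds (0.92 − 0.01) = 0.91 sabins.
Area = ΔA/Δα = 133.547/0.91 = 146.8 sq m.

146.8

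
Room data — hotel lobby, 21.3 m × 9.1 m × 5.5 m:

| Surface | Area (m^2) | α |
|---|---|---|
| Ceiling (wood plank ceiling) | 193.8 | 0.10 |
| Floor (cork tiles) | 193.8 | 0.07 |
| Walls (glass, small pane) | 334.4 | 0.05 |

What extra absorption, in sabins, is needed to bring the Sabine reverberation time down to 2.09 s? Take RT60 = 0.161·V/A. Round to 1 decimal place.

Summing Sᵢαᵢ: 19.380 + 13.566 + 16.720 → A₁ = 49.666 sabins.
For T = 2.09 s, need A₂ = 0.161·V/T = 0.161·1066.065/2.09 = 82.123 sabins.
ΔA = A₂ − A₁ = 82.123 − 49.666 = 32.5 sabins.

32.5 sabins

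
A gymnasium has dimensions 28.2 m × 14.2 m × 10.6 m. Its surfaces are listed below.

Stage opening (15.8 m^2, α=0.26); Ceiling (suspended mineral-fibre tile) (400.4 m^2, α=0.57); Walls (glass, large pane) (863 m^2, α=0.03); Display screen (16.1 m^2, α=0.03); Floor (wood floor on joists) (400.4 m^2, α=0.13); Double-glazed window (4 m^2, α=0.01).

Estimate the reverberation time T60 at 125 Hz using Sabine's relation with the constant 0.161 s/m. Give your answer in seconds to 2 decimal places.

A = Σ Sᵢαᵢ = 15.8×0.26 + 400.4×0.57 + 863×0.03 + 16.1×0.03 + 400.4×0.13 + 4×0.01 = 310.801 sabins.
Room volume: 4244.664 m³.
RT60 = 0.161 · V / A = 0.161 × 4244.664 / 310.801 = 2.20 s.

2.20 s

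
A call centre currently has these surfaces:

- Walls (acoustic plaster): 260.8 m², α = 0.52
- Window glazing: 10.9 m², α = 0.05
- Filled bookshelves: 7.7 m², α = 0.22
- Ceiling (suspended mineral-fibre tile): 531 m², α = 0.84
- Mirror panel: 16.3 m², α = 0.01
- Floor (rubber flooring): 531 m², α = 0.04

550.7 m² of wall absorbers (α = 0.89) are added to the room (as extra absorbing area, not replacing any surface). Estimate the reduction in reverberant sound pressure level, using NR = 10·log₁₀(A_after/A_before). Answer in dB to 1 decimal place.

2.6 dB

A_before = Σ Sᵢαᵢ = 260.8*0.52 + 10.9*0.05 + 7.7*0.22 + 531*0.84 + 16.3*0.01 + 531*0.04 = 605.298 sabins.
Added absorption = 550.7 × 0.89 = 490.123 sabins.
A_after = 605.298 + 490.123 = 1095.421 sabins.
Reduction = 10 log₁₀(A_after/A_before) = 10 log₁₀(1.8097) = 2.6 dB.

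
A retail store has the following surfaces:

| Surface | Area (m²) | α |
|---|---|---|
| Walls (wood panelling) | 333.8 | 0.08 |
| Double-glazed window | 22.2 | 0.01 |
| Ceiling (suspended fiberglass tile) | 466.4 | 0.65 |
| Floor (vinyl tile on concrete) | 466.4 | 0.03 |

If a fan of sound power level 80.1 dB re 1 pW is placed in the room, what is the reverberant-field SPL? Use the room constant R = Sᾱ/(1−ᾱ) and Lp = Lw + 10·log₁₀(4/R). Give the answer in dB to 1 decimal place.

59.4 dB

Σ(Sᵢαᵢ) = 333.8·0.08 + 22.2·0.01 + 466.4·0.65 + 466.4·0.03 = 344.078; total area S = 1288.8 m².
ᾱ = 344.078/1288.8 = 0.2670; R = Sᾱ/(1−ᾱ) = 344.078/(1−0.2670) = 469.411 m².
Lp = 80.1 + 10·log₁₀(4/469.411) = 80.1 + (-20.69) = 59.4 dB.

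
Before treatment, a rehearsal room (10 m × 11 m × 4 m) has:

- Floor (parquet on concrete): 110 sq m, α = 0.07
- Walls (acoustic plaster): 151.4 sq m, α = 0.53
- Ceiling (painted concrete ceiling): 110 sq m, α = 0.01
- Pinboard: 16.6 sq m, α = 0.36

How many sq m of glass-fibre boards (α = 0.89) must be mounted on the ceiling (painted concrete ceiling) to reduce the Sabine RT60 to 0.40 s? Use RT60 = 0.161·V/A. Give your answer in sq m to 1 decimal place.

Equivalent absorption area: A₁ = 110×0.07 + 151.4×0.53 + 110×0.01 + 16.6×0.36 = 95.018 sq m.
V = 440 m³. Target absorption A₂ = 0.161 × 440 / 0.40 = 177.100 sabins.
ΔA needed = 177.100 − 95.018 = 82.082 sabins.
Net gain per sq m: Δα = 0.89 − 0.01 = 0.88.
Area = ΔA/Δα = 82.082/0.88 = 93.3 sq m.

93.3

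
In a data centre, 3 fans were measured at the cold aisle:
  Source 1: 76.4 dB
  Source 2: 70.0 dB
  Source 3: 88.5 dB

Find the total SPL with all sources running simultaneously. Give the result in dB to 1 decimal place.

88.8 dB

Sum in the linear (power) domain: Σ 10^(Lᵢ/10) = 10^(76.4/10) + 10^(70.0/10) + 10^(88.5/10) = 7.616e+08.
Combined level = 10 log₁₀(7.616e+08) = 88.8 dB.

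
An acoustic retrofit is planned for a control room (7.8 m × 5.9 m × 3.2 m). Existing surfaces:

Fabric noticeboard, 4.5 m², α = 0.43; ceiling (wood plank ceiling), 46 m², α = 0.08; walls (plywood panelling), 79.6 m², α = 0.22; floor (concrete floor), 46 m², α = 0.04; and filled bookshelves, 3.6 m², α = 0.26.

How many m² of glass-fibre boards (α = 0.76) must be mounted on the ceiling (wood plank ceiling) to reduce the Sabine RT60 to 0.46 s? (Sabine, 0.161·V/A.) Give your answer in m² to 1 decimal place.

37.7

Equivalent absorption area: A₁ = 4.5*0.43 + 46*0.08 + 79.6*0.22 + 46*0.04 + 3.6*0.26 = 25.903 m².
Required A₂ = 0.161·147.264/0.46 = 51.542 sabins.
ΔA needed = 51.542 − 25.903 = 25.639 sabins.
Net gain per m²: Δα = 0.76 − 0.08 = 0.68.
Panel area = 25.639 / 0.68 = 37.7 m².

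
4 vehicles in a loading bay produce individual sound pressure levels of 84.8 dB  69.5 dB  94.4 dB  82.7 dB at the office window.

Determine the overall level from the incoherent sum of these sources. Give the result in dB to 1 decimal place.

95.1 dB

Converting to relative power and adding: 10^(84.8/10) + 10^(69.5/10) + 10^(94.4/10) + 10^(82.7/10) = 3.251e+09.
L_total = 10·log₁₀(3.251e+09) = 95.1 dB.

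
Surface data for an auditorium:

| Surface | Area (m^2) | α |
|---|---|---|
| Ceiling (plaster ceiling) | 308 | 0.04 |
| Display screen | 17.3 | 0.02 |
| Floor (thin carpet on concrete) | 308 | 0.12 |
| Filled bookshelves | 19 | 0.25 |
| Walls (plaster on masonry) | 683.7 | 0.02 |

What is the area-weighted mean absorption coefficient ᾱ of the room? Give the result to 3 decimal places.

0.051

S = Σ Sᵢ = 308 + 17.3 + 308 + 19 + 683.7 = 1336.0 m^2.
A = 308·0.04 + 17.3·0.02 + 308·0.12 + 19·0.25 + 683.7·0.02 = 68.050 sabins.
ᾱ = A/S = 0.051.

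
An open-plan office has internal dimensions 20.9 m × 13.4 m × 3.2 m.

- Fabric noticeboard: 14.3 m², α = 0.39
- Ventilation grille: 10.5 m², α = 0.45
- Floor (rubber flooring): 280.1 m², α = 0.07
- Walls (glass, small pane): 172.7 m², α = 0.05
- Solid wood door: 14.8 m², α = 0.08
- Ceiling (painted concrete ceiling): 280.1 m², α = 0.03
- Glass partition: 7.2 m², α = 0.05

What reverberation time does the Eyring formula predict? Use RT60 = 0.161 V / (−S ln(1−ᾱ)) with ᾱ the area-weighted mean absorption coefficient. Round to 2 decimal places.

2.88 s

S = Σ Sᵢ = 779.7 m².
Absorption A = 14.3·0.39 + 10.5·0.45 + 280.1·0.07 + 172.7·0.05 + 14.8·0.08 + 280.1·0.03 + 7.2·0.05 = 48.491 sabins.
Mean coefficient ᾱ = A/S = 0.0622.
Eyring denominator: −S ln(1−ᾱ) = 50.071.
V = 20.9 × 13.4 × 3.2 = 896.192 m³.
T = 0.161·V/[−S·ln(1−ᾱ)] = 0.161·896.192/50.071 = 2.88 s.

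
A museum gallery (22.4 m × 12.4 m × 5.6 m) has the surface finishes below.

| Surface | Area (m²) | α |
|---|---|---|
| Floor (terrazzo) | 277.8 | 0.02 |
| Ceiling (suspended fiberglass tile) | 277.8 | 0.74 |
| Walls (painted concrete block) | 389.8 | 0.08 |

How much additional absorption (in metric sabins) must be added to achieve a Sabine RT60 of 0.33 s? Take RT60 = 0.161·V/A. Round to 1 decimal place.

516.6 sabins

A₁ = Σ Sᵢαᵢ = 277.8×0.02 + 277.8×0.74 + 389.8×0.08 = 242.312 sabins.
V = 1555.456 m³. Required absorption A₂ = 0.161 × 1555.456 / 0.33 = 758.874 sabins.
Additional absorption ΔA = 758.874 − 242.312 = 516.6 sabins.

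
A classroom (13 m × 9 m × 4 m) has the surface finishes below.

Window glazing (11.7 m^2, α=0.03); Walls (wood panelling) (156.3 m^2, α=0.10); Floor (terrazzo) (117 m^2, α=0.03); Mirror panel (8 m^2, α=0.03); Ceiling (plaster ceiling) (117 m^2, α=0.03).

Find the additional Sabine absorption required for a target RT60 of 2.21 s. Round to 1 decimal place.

10.9 sabins

A₁ = Σ Sᵢαᵢ = 11.7*0.03 + 156.3*0.10 + 117*0.03 + 8*0.03 + 117*0.03 = 23.241 sabins.
Target A₂ = 0.161·468/2.21 = 34.094 sabins (V = 468 m³).
Additional absorption ΔA = 34.094 − 23.241 = 10.9 sabins.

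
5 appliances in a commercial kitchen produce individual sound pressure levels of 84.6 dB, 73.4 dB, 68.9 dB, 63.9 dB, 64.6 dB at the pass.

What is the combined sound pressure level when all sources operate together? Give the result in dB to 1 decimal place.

85.1 dB

Converting to relative power and adding: 10^(84.6/10) + 10^(73.4/10) + 10^(68.9/10) + 10^(63.9/10) + 10^(64.6/10) = 3.234e+08.
Back to dB: 10·log₁₀ Σ = 85.1 dB.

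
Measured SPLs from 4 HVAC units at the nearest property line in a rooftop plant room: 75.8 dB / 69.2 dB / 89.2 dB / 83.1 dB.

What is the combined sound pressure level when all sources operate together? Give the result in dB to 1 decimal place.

90.3 dB

Σ 10^(Lᵢ/10) = 1.082e+09.
Back to dB: 10·log₁₀ Σ = 90.3 dB.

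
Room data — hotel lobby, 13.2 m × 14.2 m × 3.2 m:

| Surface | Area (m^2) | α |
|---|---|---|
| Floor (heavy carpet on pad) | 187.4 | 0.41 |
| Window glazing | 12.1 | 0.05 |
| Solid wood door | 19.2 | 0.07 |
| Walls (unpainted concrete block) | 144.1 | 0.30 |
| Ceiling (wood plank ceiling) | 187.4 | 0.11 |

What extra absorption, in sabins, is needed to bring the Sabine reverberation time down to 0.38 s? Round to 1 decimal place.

A₁ = Σ Sᵢαᵢ = 187.4·0.41 + 12.1·0.05 + 19.2·0.07 + 144.1·0.30 + 187.4·0.11 = 142.627 sabins.
For T = 0.38 s, need A₂ = 0.161·V/T = 0.161·599.808/0.38 = 254.129 sabins.
Shortfall: 254.129 − 142.627 = 111.5 sabins.

111.5 sabins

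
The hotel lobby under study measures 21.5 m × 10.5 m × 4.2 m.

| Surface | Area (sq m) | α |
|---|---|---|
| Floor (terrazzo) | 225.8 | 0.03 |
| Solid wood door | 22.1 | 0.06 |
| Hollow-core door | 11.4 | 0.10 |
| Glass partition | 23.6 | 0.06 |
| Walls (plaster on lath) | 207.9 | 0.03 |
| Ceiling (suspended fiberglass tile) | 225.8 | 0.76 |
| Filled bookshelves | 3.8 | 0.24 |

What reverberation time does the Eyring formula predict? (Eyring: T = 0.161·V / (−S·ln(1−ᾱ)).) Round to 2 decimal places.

Total surface area S = 225.8 + 22.1 + 11.4 + 23.6 + 207.9 + 225.8 + 3.8 = 720.4 sq m.
Σ(Sᵢαᵢ) = 225.8×0.03 + 22.1×0.06 + 11.4×0.10 + 23.6×0.06 + 207.9×0.03 + 225.8×0.76 + 3.8×0.24 = 189.413.
ᾱ = 189.413 / 720.4 = 0.2629.
−S·ln(1−ᾱ) = −720.4 × ln(1 − 0.2629) = 219.745.
V = 21.5 × 10.5 × 4.2 = 948.15 m³.
RT60 = 0.161 × 948.15 / 219.745 = 0.69 s.

0.69 s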